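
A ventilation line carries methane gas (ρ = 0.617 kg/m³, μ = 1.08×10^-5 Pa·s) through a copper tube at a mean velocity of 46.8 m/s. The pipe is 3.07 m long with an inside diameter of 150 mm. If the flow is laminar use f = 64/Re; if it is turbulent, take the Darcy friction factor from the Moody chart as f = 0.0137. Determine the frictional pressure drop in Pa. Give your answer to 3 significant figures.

ΔP ≈ 189 Pa

Reynolds number Re = ρVD/μ = 0.617 · 46.8 · 0.15 / 1.08e-05 = 4.01e+05.
Re > 4000 → turbulent; use the Moody-chart value f = 0.0137.
Darcy-Weisbach: ΔP = f(L/D)(ρV²/2) = 0.0137·(3.07/0.15)·(0.617·46.8²/2) = 0.0137·20.47·675.7 = 189.5 Pa.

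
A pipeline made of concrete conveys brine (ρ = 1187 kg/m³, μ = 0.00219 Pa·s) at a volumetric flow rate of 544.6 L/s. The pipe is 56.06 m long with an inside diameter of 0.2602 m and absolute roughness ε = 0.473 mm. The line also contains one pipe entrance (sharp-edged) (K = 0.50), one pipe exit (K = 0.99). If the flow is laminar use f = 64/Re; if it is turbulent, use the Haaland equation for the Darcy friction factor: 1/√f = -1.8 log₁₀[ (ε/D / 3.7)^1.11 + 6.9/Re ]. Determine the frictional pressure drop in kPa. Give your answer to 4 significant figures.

ΔP ≈ 401.3 kPa

Q = 544.6 L/s = 544.6/1000 = 0.5446 m³/s.
Cross-sectional area A = πD²/4 = π(0.2602)²/4 = 0.05317 m²; mean velocity V = Q/A = 0.5446/0.05317 = 10.24 m/s.
Reynolds number Re = ρVD/μ = 1187 · 10.24 · 0.2602 / 0.00219 = 1.444e+06.
Re > 4000 → turbulent. Relative roughness ε/D = 0.000473/0.2602 = 0.00182. Haaland: 1/√f = -1.8 log₁₀[(0.00182/3.7)^1.11 + 6.9/1.444e+06] = -1.8 log₁₀[0.000213 + 4.78e-06] = 6.593, so f = 0.023.
Total minor-loss coefficient ΣK = 1·0.5 + 1·0.99 = 1.49.
ΔP = [f·L/D + ΣK]·(ρV²/2) = [0.023·56.06/0.2602 + 1.49]·(1187·10.24²/2) = [4.956 + 1.49]·6.225e+04 = 4.013e+05 Pa.
ΔP = 4.013e+05 Pa = 401.3 kPa.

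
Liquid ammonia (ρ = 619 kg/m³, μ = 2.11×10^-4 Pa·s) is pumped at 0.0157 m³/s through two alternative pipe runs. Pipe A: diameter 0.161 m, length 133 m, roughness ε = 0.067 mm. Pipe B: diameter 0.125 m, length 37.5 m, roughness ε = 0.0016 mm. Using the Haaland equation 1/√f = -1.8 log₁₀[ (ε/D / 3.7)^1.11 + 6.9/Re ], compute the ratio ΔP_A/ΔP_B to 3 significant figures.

ΔP_A/ΔP_B ≈ 1.30

Pipe A: V = Q/A = 0.0157/0.02036 = 0.7712 m/s; Re = 3.642e+05; ε/D = 0.000416; Haaland → f = 0.01733; ΔP_A = f(L/D)(ρV²/2) = 2636 Pa.
Pipe B: V = Q/A = 0.0157/0.01227 = 1.279 m/s; Re = 4.691e+05; ε/D = 1.28e-05; Haaland → f = 0.01335; ΔP_B = f(L/D)(ρV²/2) = 2029 Pa.
ΔP_A/ΔP_B = 2636/2029 = 1.30.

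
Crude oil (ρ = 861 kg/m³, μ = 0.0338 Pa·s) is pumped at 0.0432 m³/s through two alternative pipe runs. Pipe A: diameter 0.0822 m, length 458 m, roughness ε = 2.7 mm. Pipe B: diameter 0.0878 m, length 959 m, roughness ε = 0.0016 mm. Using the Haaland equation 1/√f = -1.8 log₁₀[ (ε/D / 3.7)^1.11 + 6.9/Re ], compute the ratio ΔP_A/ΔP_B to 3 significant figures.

Pipe A: V = Q/A = 0.0432/0.005307 = 8.14 m/s; Re = 1.705e+04; ε/D = 0.0328; Haaland → f = 0.06122; ΔP_A = f(L/D)(ρV²/2) = 9.731e+06 Pa.
Pipe B: V = Q/A = 0.0432/0.006055 = 7.135 m/s; Re = 1.596e+04; ε/D = 1.82e-05; Haaland → f = 0.02729; ΔP_B = f(L/D)(ρV²/2) = 6.534e+06 Pa.
ΔP_A/ΔP_B = 9.731e+06/6.534e+06 = 1.49.

ΔP_A/ΔP_B ≈ 1.49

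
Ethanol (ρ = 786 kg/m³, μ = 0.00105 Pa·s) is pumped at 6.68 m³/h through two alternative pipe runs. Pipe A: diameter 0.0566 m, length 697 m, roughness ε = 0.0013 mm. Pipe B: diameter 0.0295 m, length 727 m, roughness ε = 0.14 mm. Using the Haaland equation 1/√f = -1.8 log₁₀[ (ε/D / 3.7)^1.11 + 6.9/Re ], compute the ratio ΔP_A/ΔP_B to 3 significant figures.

ΔP_A/ΔP_B ≈ 0.0272

Pipe A: V = Q/A = 0.001856/0.002516 = 0.7375 m/s; Re = 3.125e+04; ε/D = 2.3e-05; Haaland → f = 0.02313; ΔP_A = f(L/D)(ρV²/2) = 6.089e+04 Pa.
Pipe B: V = Q/A = 0.001856/0.0006835 = 2.715 m/s; Re = 5.995e+04; ε/D = 0.00475; Haaland → f = 0.03139; ΔP_B = f(L/D)(ρV²/2) = 2.241e+06 Pa.
ΔP_A/ΔP_B = 6.089e+04/2.241e+06 = 0.0272.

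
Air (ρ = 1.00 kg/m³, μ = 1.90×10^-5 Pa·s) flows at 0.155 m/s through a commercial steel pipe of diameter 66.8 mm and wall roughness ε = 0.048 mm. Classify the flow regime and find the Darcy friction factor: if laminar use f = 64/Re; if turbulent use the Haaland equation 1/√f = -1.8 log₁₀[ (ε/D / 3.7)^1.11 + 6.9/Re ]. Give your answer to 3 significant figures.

Re = ρVD/μ = 1·0.155·0.0668/1.9e-05 = 544.9.
Re < 2300 → laminar, so f = 64/Re = 0.1174 (roughness is irrelevant in laminar flow).

f ≈ 0.117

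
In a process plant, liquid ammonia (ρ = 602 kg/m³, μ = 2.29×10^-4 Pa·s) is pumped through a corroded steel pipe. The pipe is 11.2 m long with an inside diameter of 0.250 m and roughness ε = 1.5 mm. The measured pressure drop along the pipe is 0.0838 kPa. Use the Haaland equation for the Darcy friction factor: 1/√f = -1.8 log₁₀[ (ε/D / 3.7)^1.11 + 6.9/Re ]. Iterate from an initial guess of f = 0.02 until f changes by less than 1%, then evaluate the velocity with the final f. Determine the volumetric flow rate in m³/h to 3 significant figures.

Q ≈ 77.3 m³/h

Rearranging Darcy-Weisbach: V = √(2·ΔP·D/(f·L·ρ)). With ε/D = 0.0015/0.25 = 0.006, iterate starting from f = 0.02:
  f = 0.02 → V = √(2·83.8·0.25/(0.02·11.2·602)) = 0.5574 m/s; Re = ρVD/μ = 3.663e+05; f → 0.03239
  f = 0.03239 → V = 0.438 m/s; Re = 2.879e+05; f → 0.03245
Converged (Δf/f < 1%). With the final f = 0.03245: V = √(2·83.8·0.25/(0.03245·11.2·602)) = 0.4376 m/s.
Q = V·A = 0.4376·(π/4·0.25²) = 0.02148 m³/s = 77.3 m³/h.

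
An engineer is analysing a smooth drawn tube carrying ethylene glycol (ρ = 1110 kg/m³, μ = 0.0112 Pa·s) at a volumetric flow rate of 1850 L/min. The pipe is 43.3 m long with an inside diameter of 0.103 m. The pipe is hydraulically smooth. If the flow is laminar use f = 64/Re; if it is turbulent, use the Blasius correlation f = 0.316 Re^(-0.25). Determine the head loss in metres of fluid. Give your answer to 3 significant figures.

h_f ≈ 6.65 m

Q = 1850 L/min = 1850/60000 = 0.03083 m³/s.
Cross-sectional area A = πD²/4 = π(0.103)²/4 = 0.008332 m²; mean velocity V = Q/A = 0.03083/0.008332 = 3.7 m/s.
Reynolds number Re = ρVD/μ = 1110 · 3.7 · 0.103 / 0.0112 = 3.777e+04.
Re > 4000 → turbulent. Smooth-pipe (Blasius): f = 0.316 Re^(-0.25) = 0.316/(3.777e+04)^0.25 = 0.02267.
Darcy-Weisbach: ΔP = f(L/D)(ρV²/2) = 0.02267·(43.3/0.103)·(1110·3.7²/2) = 0.02267·420.4·7600 = 7.242e+04 Pa.
Head loss h_f = ΔP/(ρg) = 7.242e+04/(1110·9.81) = 6.65 m.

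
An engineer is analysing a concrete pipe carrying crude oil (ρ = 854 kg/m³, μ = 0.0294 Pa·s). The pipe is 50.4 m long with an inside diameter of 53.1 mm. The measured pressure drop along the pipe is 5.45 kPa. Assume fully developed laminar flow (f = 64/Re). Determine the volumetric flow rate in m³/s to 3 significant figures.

For laminar flow, f = 64/Re with Re = ρVD/μ, so Darcy-Weisbach reduces to ΔP = 32μLV/D². Solving for V: V = ΔP·D²/(32μL) = 5450·(0.0531)²/(32·0.0294·50.4) = 0.3241 m/s.
Check: Re = ρVD/μ = 854·0.3241·0.0531/0.0294 = 499.9 < 2300, so the laminar assumption holds.
Q = V·A = 0.3241·(π/4·0.0531²) = 0.0007177 m³/s = 7.18×10^-4 m³/s.

Q ≈ 7.18×10^-4 m³/s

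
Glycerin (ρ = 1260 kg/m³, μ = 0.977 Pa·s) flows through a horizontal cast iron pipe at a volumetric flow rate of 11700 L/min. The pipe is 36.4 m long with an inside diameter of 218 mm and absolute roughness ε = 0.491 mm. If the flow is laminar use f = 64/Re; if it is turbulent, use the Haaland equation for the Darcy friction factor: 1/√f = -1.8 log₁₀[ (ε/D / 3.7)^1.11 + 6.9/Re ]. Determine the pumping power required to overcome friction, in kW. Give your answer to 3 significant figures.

P ≈ 24.4 kW

Q = 11700 L/min = 11700/60000 = 0.195 m³/s.
Cross-sectional area A = πD²/4 = π(0.218)²/4 = 0.03733 m²; mean velocity V = Q/A = 0.195/0.03733 = 5.224 m/s.
Reynolds number Re = ρVD/μ = 1260 · 5.224 · 0.218 / 0.977 = 1469.
Re < 2300 → laminar flow, so f = 64/Re = 64/1469 = 0.04357 (the turbulent correlation is not needed).
Darcy-Weisbach: ΔP = f(L/D)(ρV²/2) = 0.04357·(36.4/0.218)·(1260·5.224²/2) = 0.04357·167·1.72e+04 = 1.251e+05 Pa.
Pumping power P = QΔP = 0.195·1.251e+05 = 24390 W = 24.4 kW.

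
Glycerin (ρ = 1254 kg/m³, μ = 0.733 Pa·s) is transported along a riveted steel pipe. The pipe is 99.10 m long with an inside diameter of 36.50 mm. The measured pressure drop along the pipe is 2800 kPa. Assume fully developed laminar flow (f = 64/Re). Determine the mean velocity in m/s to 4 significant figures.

For laminar flow, f = 64/Re with Re = ρVD/μ, so Darcy-Weisbach reduces to ΔP = 32μLV/D². Solving for V: V = ΔP·D²/(32μL) = 2.8e+06·(0.0365)²/(32·0.733·99.1) = 1.605 m/s.
Check: Re = ρVD/μ = 1254·1.605·0.0365/0.733 = 100.2 < 2300, so the laminar assumption holds.

V ≈ 1.605 m/s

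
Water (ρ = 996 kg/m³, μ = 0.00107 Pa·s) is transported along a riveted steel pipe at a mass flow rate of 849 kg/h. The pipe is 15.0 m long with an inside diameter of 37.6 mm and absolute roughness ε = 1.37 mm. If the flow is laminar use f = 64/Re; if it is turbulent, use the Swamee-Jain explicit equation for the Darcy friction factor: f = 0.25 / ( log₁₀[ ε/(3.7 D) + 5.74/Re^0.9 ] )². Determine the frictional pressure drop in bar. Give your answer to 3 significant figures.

ṁ = 849 kg/h = 849/3600 = 0.2358 kg/s.
A = πD²/4 = π(0.0376)²/4 = 0.00111 m²; mean velocity V = ṁ/(ρA) = 0.2358/(996 · 0.00111) = 0.2132 m/s.
Reynolds number Re = ρVD/μ = 996 · 0.2132 · 0.0376 / 0.00107 = 7464.
Re > 4000 → turbulent. Relative roughness ε/D = 0.00137/0.0376 = 0.0364. Swamee-Jain: f = 0.25/(log₁₀[0.0364/3.7 + 5.74/7464^0.9])² = 0.25/(log₁₀[0.00985 + 0.00188])² = 0.25/(-1.931)² = 0.06705.
Darcy-Weisbach: ΔP = f(L/D)(ρV²/2) = 0.06705·(15/0.0376)·(996·0.2132²/2) = 0.06705·398.9·22.65 = 605.8 Pa.
ΔP = 605.8 Pa = 0.00606 bar.

ΔP ≈ 0.00606 bar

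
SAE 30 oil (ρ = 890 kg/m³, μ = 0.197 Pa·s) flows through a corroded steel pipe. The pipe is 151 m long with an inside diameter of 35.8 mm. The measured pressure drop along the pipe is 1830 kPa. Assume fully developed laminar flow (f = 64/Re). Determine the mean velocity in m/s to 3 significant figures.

V ≈ 2.46 m/s

For laminar flow, f = 64/Re with Re = ρVD/μ, so Darcy-Weisbach reduces to ΔP = 32μLV/D². Solving for V: V = ΔP·D²/(32μL) = 1.83e+06·(0.0358)²/(32·0.197·151) = 2.464 m/s.
Check: Re = ρVD/μ = 890·2.464·0.0358/0.197 = 398.5 < 2300, so the laminar assumption holds.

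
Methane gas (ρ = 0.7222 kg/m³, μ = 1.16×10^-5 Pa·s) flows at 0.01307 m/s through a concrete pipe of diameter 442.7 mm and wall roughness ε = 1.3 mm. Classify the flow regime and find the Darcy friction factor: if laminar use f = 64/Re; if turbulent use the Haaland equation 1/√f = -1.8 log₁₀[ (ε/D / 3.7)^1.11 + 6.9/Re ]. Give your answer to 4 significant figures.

Re = ρVD/μ = 0.7222·0.01307·0.4427/1.16e-05 = 360.2.
Re < 2300 → laminar, so f = 64/Re = 0.1777 (roughness is irrelevant in laminar flow).

f ≈ 0.1777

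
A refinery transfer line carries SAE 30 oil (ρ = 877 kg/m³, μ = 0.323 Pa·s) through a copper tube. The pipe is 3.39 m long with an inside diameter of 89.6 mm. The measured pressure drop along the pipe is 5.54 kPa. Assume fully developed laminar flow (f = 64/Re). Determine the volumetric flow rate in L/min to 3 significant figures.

For laminar flow, f = 64/Re with Re = ρVD/μ, so Darcy-Weisbach reduces to ΔP = 32μLV/D². Solving for V: V = ΔP·D²/(32μL) = 5540·(0.0896)²/(32·0.323·3.39) = 1.269 m/s.
Check: Re = ρVD/μ = 877·1.269·0.0896/0.323 = 308.8 < 2300, so the laminar assumption holds.
Q = V·A = 1.269·(π/4·0.0896²) = 0.008003 m³/s = 480 L/min.

Q ≈ 480 L/min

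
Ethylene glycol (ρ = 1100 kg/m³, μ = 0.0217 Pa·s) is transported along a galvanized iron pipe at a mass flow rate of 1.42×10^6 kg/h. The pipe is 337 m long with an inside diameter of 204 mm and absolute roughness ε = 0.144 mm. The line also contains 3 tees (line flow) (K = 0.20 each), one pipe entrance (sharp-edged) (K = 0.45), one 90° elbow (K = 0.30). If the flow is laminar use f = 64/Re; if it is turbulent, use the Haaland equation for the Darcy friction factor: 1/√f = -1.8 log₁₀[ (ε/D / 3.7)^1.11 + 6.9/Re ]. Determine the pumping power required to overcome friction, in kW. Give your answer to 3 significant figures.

ṁ = 1.42×10^6 kg/h = 1.42×10^6/3600 = 394.4 kg/s.
A = πD²/4 = π(0.204)²/4 = 0.03269 m²; mean velocity V = ṁ/(ρA) = 394.4/(1100 · 0.03269) = 10.97 m/s.
Reynolds number Re = ρVD/μ = 1100 · 10.97 · 0.204 / 0.0217 = 1.135e+05.
Re > 4000 → turbulent. Relative roughness ε/D = 0.000144/0.204 = 0.000706. Haaland: 1/√f = -1.8 log₁₀[(0.000706/3.7)^1.11 + 6.9/1.135e+05] = -1.8 log₁₀[7.44e-05 + 6.08e-05] = 6.964, so f = 0.02062.
Total minor-loss coefficient ΣK = 3·0.2 + 1·0.45 + 1·0.3 = 1.35.
ΔP = [f·L/D + ΣK]·(ρV²/2) = [0.02062·337/0.204 + 1.35]·(1100·10.97²/2) = [34.06 + 1.35]·6.62e+04 = 2.344e+06 Pa.
Q = ṁ/ρ = 394.4/1100 = 0.3586 m³/s.
Pumping power P = QΔP = 0.3586·2.344e+06 = 840600 W = 841 kW.

P ≈ 841 kW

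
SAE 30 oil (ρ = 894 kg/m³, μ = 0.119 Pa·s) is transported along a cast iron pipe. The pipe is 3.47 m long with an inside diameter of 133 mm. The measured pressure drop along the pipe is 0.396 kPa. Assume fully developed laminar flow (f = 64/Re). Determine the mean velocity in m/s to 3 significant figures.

V ≈ 0.530 m/s

For laminar flow, f = 64/Re with Re = ρVD/μ, so Darcy-Weisbach reduces to ΔP = 32μLV/D². Solving for V: V = ΔP·D²/(32μL) = 396·(0.133)²/(32·0.119·3.47) = 0.5301 m/s.
Check: Re = ρVD/μ = 894·0.5301·0.133/0.119 = 529.7 < 2300, so the laminar assumption holds.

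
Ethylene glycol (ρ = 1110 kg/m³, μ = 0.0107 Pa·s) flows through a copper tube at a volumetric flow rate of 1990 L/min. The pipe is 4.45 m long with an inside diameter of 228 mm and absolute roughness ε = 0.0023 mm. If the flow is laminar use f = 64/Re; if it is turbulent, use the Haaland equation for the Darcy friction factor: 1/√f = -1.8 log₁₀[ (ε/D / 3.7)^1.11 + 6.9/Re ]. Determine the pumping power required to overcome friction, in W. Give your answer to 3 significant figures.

P ≈ 6.17 W

Q = 1990 L/min = 1990/60000 = 0.03317 m³/s.
Cross-sectional area A = πD²/4 = π(0.228)²/4 = 0.04083 m²; mean velocity V = Q/A = 0.03317/0.04083 = 0.8123 m/s.
Reynolds number Re = ρVD/μ = 1110 · 0.8123 · 0.228 / 0.0107 = 1.921e+04.
Re > 4000 → turbulent. Relative roughness ε/D = 2.3e-06/0.228 = 1.01e-05. Haaland: 1/√f = -1.8 log₁₀[(1.01e-05/3.7)^1.11 + 6.9/1.921e+04] = -1.8 log₁₀[6.66e-07 + 0.000359] = 6.199, so f = 0.02602.
Darcy-Weisbach: ΔP = f(L/D)(ρV²/2) = 0.02602·(4.45/0.228)·(1110·0.8123²/2) = 0.02602·19.52·366.2 = 186 Pa.
Pumping power P = QΔP = 0.03317·186 = 6.169 W = 6.17 W.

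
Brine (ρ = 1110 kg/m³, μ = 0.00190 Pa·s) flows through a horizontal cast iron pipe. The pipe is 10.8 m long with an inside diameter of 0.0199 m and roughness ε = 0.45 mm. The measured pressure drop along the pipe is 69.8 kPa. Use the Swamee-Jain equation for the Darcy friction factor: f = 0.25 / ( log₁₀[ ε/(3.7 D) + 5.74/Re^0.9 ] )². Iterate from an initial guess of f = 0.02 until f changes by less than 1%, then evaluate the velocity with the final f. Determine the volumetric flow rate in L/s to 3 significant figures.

Q ≈ 0.650 L/s

Rearranging Darcy-Weisbach: V = √(2·ΔP·D/(f·L·ρ)). With ε/D = 0.00045/0.0199 = 0.0226, iterate starting from f = 0.02:
  f = 0.02 → V = √(2·6.98e+04·0.0199/(0.02·10.8·1110)) = 3.404 m/s; Re = ρVD/μ = 3.957e+04; f → 0.05236
  f = 0.05236 → V = 2.104 m/s; Re = 2.446e+04; f → 0.05308
  f = 0.05308 → V = 2.09 m/s; Re = 2.429e+04; f → 0.05309
Converged (Δf/f < 1%). With the final f = 0.05309: V = √(2·6.98e+04·0.0199/(0.05309·10.8·1110)) = 2.089 m/s.
Q = V·A = 2.089·(π/4·0.0199²) = 0.0006498 m³/s = 0.650 L/s.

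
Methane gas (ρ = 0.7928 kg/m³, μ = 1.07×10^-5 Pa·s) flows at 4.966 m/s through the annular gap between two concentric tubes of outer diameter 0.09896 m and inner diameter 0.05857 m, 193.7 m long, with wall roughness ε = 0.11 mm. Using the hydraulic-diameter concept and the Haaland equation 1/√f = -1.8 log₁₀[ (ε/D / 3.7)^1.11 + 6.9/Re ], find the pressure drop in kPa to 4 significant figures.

Hydraulic diameter D_h = 4A/P = D_o - D_i = 0.09896 - 0.05857 = 0.04039 m.
Re = ρVD_h/μ = 0.7928·4.966·0.04039/1.07e-05 = 1.486e+04.
ε/D_h = 0.00011/0.04039 = 0.00272; Haaland gives 1/√f = -1.8 log₁₀[0.000333+0.000464] = 5.577, so f = 0.03215.
ΔP = f(L/D_h)(ρV²/2) = 0.03215·193.7/0.04039·9.776 = 1507 Pa.
ΔP = 1.507 kPa.

ΔP ≈ 1.507 kPa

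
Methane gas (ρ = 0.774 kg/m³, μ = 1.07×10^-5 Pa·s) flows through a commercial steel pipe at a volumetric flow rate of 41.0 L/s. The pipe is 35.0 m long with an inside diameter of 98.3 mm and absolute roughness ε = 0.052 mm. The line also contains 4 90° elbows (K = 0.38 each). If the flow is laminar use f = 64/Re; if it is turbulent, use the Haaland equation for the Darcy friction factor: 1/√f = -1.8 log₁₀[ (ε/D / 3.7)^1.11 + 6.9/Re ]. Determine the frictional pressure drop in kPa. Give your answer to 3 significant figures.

ΔP ≈ 0.111 kPa

Q = 41.0 L/s = 41.0/1000 = 0.041 m³/s.
Cross-sectional area A = πD²/4 = π(0.0983)²/4 = 0.007589 m²; mean velocity V = Q/A = 0.041/0.007589 = 5.402 m/s.
Reynolds number Re = ρVD/μ = 0.774 · 5.402 · 0.0983 / 1.07e-05 = 3.841e+04.
Re > 4000 → turbulent. Relative roughness ε/D = 5.2e-05/0.0983 = 0.000529. Haaland: 1/√f = -1.8 log₁₀[(0.000529/3.7)^1.11 + 6.9/3.841e+04] = -1.8 log₁₀[5.4e-05 + 0.00018] = 6.537, so f = 0.0234.
Total minor-loss coefficient ΣK = 4·0.38 = 1.52.
ΔP = [f·L/D + ΣK]·(ρV²/2) = [0.0234·35/0.0983 + 1.52]·(0.774·5.402²/2) = [8.333 + 1.52]·11.29 = 111.3 Pa.
ΔP = 111.3 Pa = 0.111 kPa.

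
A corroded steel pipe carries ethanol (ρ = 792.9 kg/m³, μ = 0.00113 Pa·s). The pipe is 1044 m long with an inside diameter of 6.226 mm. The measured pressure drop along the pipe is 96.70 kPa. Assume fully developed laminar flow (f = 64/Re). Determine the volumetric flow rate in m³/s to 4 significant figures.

Q ≈ 3.023×10^-6 m³/s

For laminar flow, f = 64/Re with Re = ρVD/μ, so Darcy-Weisbach reduces to ΔP = 32μLV/D². Solving for V: V = ΔP·D²/(32μL) = 9.67e+04·(0.006226)²/(32·0.00113·1044) = 0.09929 m/s.
Check: Re = ρVD/μ = 792.9·0.09929·0.006226/0.00113 = 433.8 < 2300, so the laminar assumption holds.
Q = V·A = 0.09929·(π/4·0.006226²) = 3.023e-06 m³/s = 3.023×10^-6 m³/s.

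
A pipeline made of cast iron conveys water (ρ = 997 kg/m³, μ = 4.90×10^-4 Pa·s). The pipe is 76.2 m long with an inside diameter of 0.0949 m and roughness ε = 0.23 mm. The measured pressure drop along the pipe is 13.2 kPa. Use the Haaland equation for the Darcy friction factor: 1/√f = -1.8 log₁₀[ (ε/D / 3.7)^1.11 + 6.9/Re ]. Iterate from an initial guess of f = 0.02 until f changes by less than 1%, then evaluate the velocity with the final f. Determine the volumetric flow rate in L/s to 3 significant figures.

Rearranging Darcy-Weisbach: V = √(2·ΔP·D/(f·L·ρ)). With ε/D = 0.00023/0.0949 = 0.00242, iterate starting from f = 0.02:
  f = 0.02 → V = √(2·1.32e+04·0.0949/(0.02·76.2·997)) = 1.284 m/s; Re = ρVD/μ = 2.479e+05; f → 0.02527
  f = 0.02527 → V = 1.142 m/s; Re = 2.206e+05; f → 0.02534
Converged (Δf/f < 1%). With the final f = 0.02534: V = √(2·1.32e+04·0.0949/(0.02534·76.2·997)) = 1.141 m/s.
Q = V·A = 1.141·(π/4·0.0949²) = 0.008069 m³/s = 8.07 L/s.

Q ≈ 8.07 L/s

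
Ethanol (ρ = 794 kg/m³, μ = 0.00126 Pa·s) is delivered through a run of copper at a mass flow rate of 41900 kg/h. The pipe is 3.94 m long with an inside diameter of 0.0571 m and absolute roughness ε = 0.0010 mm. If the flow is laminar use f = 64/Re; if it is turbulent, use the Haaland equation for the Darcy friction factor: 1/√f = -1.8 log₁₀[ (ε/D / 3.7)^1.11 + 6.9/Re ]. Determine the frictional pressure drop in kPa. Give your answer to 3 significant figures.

ΔP ≈ 13.9 kPa

ṁ = 41900 kg/h = 41900/3600 = 11.64 kg/s.
A = πD²/4 = π(0.0571)²/4 = 0.002561 m²; mean velocity V = ṁ/(ρA) = 11.64/(794 · 0.002561) = 5.724 m/s.
Reynolds number Re = ρVD/μ = 794 · 5.724 · 0.0571 / 0.00126 = 2.06e+05.
Re > 4000 → turbulent. Relative roughness ε/D = 1e-06/0.0571 = 1.75e-05. Haaland: 1/√f = -1.8 log₁₀[(1.75e-05/3.7)^1.11 + 6.9/2.06e+05] = -1.8 log₁₀[1.23e-06 + 3.35e-05] = 8.027, so f = 0.01552.
Darcy-Weisbach: ΔP = f(L/D)(ρV²/2) = 0.01552·(3.94/0.0571)·(794·5.724²/2) = 0.01552·69·1.301e+04 = 1.393e+04 Pa.
ΔP = 1.393e+04 Pa = 13.9 kPa.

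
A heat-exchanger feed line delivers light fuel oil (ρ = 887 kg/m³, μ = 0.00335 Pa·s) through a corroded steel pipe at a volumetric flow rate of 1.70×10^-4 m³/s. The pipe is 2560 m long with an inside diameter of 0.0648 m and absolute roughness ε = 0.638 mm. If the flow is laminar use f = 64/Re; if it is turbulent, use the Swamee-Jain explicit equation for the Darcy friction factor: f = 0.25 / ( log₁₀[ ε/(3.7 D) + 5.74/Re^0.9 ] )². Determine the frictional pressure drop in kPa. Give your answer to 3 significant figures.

ΔP ≈ 3.37 kPa

Cross-sectional area A = πD²/4 = π(0.0648)²/4 = 0.003298 m²; mean velocity V = Q/A = 0.00017/0.003298 = 0.05155 m/s.
Reynolds number Re = ρVD/μ = 887 · 0.05155 · 0.0648 / 0.00335 = 884.4.
Re < 2300 → laminar flow, so f = 64/Re = 64/884.4 = 0.07236 (the turbulent correlation is not needed).
Darcy-Weisbach: ΔP = f(L/D)(ρV²/2) = 0.07236·(2560/0.0648)·(887·0.05155²/2) = 0.07236·3.951e+04·1.178 = 3369 Pa.
ΔP = 3369 Pa = 3.37 kPa.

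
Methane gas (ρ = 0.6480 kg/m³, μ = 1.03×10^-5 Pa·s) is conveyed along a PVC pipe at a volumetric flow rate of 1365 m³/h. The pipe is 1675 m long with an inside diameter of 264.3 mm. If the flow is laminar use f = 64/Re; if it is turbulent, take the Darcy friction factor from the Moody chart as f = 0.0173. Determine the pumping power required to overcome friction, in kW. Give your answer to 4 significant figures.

P ≈ 0.6433 kW

Q = 1365 m³/h = 1365/3600 = 0.3792 m³/s.
Cross-sectional area A = πD²/4 = π(0.2643)²/4 = 0.05486 m²; mean velocity V = Q/A = 0.3792/0.05486 = 6.911 m/s.
Reynolds number Re = ρVD/μ = 0.648 · 6.911 · 0.2643 / 1.03e-05 = 1.149e+05.
Re > 4000 → turbulent; use the Moody-chart value f = 0.0173.
Darcy-Weisbach: ΔP = f(L/D)(ρV²/2) = 0.0173·(1675/0.2643)·(0.648·6.911²/2) = 0.0173·6337·15.48 = 1697 Pa.
Pumping power P = QΔP = 0.3792·1697 = 643.33 W = 0.6433 kW.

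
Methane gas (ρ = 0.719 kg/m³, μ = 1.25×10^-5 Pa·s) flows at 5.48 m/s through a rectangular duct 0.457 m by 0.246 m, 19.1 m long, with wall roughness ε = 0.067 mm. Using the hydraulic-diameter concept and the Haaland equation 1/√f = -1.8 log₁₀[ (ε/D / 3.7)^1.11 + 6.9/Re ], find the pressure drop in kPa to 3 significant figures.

Hydraulic diameter D_h = 4A/P = 4·(0.457·0.246)/(2·(0.457+0.246)) = 0.4497/1.406 = 0.3198 m.
Re = ρVD_h/μ = 0.719·5.48·0.3198/1.25e-05 = 1.008e+05.
ε/D_h = 6.7e-05/0.3198 = 0.000209; Haaland gives 1/√f = -1.8 log₁₀[1.93e-05+6.84e-05] = 7.302, so f = 0.01875.
ΔP = f(L/D_h)(ρV²/2) = 0.01875·19.1/0.3198·10.8 = 12.09 Pa.
ΔP = 0.0121 kPa.

ΔP ≈ 0.0121 kPa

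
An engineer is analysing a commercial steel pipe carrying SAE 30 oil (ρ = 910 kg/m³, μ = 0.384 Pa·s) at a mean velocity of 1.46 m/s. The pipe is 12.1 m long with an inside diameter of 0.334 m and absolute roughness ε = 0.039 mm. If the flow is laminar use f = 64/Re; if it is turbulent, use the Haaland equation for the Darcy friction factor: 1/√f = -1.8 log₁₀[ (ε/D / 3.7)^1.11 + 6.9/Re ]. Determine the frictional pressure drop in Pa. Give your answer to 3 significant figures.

Reynolds number Re = ρVD/μ = 910 · 1.46 · 0.334 / 0.384 = 1156.
Re < 2300 → laminar flow, so f = 64/Re = 64/1156 = 0.05538 (the turbulent correlation is not needed).
Darcy-Weisbach: ΔP = f(L/D)(ρV²/2) = 0.05538·(12.1/0.334)·(910·1.46²/2) = 0.05538·36.23·969.9 = 1946 Pa.

ΔP ≈ 1950 Pa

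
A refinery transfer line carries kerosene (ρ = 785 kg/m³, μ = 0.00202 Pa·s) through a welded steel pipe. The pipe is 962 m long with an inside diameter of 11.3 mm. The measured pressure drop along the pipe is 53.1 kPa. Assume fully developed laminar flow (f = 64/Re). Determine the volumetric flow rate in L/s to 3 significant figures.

For laminar flow, f = 64/Re with Re = ρVD/μ, so Darcy-Weisbach reduces to ΔP = 32μLV/D². Solving for V: V = ΔP·D²/(32μL) = 5.31e+04·(0.0113)²/(32·0.00202·962) = 0.109 m/s.
Check: Re = ρVD/μ = 785·0.109·0.0113/0.00202 = 478.8 < 2300, so the laminar assumption holds.
Q = V·A = 0.109·(π/4·0.0113²) = 1.094e-05 m³/s = 0.0109 L/s.

Q ≈ 0.0109 L/s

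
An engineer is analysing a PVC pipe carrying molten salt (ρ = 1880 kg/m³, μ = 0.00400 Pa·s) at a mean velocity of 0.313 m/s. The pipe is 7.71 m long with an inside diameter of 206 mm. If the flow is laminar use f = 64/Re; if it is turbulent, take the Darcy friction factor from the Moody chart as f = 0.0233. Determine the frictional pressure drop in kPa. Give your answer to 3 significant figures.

ΔP ≈ 0.0803 kPa

Reynolds number Re = ρVD/μ = 1880 · 0.313 · 0.206 / 0.004 = 3.03e+04.
Re > 4000 → turbulent; use the Moody-chart value f = 0.0233.
Darcy-Weisbach: ΔP = f(L/D)(ρV²/2) = 0.0233·(7.71/0.206)·(1880·0.313²/2) = 0.0233·37.43·92.09 = 80.31 Pa.
ΔP = 80.31 Pa = 0.0803 kPa.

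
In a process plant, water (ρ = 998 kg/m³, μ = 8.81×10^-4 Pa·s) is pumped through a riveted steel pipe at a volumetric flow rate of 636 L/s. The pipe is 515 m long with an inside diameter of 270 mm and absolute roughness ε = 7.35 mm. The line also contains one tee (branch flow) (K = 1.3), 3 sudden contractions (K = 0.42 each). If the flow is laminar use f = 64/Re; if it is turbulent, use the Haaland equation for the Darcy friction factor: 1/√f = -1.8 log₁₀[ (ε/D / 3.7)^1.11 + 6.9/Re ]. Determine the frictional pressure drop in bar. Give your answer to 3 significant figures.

Q = 636 L/s = 636/1000 = 0.636 m³/s.
Cross-sectional area A = πD²/4 = π(0.27)²/4 = 0.05726 m²; mean velocity V = Q/A = 0.636/0.05726 = 11.11 m/s.
Reynolds number Re = ρVD/μ = 998 · 11.11 · 0.27 / 0.000881 = 3.397e+06.
Re > 4000 → turbulent. Relative roughness ε/D = 0.00735/0.27 = 0.0272. Haaland: 1/√f = -1.8 log₁₀[(0.0272/3.7)^1.11 + 6.9/3.397e+06] = -1.8 log₁₀[0.00429 + 2.03e-06] = 4.262, so f = 0.05505.
Total minor-loss coefficient ΣK = 1·1.3 + 3·0.42 = 2.56.
ΔP = [f·L/D + ΣK]·(ρV²/2) = [0.05505·515/0.27 + 2.56]·(998·11.11²/2) = [105 + 2.56]·6.157e+04 = 6.623e+06 Pa.
ΔP = 6.623e+06 Pa = 66.2 bar.

ΔP ≈ 66.2 bar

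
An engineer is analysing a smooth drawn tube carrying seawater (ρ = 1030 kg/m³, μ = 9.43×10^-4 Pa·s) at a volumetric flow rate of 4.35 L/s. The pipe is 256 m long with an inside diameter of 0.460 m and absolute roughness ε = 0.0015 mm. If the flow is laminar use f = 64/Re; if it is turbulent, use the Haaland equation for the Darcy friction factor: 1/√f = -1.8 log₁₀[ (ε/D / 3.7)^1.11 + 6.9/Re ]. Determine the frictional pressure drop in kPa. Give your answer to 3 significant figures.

ΔP ≈ 0.00563 kPa

Q = 4.35 L/s = 4.35/1000 = 0.00435 m³/s.
Cross-sectional area A = πD²/4 = π(0.46)²/4 = 0.1662 m²; mean velocity V = Q/A = 0.00435/0.1662 = 0.02617 m/s.
Reynolds number Re = ρVD/μ = 1030 · 0.02617 · 0.46 / 0.000943 = 1.315e+04.
Re > 4000 → turbulent. Relative roughness ε/D = 1.5e-06/0.46 = 3.26e-06. Haaland: 1/√f = -1.8 log₁₀[(3.26e-06/3.7)^1.11 + 6.9/1.315e+04] = -1.8 log₁₀[1.9e-07 + 0.000525] = 5.904, so f = 0.02869.
Darcy-Weisbach: ΔP = f(L/D)(ρV²/2) = 0.02869·(256/0.46)·(1030·0.02617²/2) = 0.02869·556.5·0.3528 = 5.633 Pa.
ΔP = 5.633 Pa = 0.00563 kPa.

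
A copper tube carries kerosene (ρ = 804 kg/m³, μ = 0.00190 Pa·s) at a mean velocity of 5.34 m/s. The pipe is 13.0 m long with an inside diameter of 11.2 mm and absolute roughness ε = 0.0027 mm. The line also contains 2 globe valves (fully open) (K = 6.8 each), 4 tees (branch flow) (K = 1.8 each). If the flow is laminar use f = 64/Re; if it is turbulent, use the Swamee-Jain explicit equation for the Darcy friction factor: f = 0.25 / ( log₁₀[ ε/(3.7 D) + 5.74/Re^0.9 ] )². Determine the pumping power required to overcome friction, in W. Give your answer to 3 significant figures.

Reynolds number Re = ρVD/μ = 804 · 5.34 · 0.0112 / 0.0019 = 2.531e+04.
Re > 4000 → turbulent. Relative roughness ε/D = 2.7e-06/0.0112 = 0.000241. Swamee-Jain: f = 0.25/(log₁₀[0.000241/3.7 + 5.74/2.531e+04^0.9])² = 0.25/(log₁₀[6.52e-05 + 0.000625])² = 0.25/(-3.161)² = 0.02502.
Total minor-loss coefficient ΣK = 2·6.8 + 4·1.8 = 20.8.
ΔP = [f·L/D + ΣK]·(ρV²/2) = [0.02502·13/0.0112 + 20.8]·(804·5.34²/2) = [29.04 + 20.8]·1.146e+04 = 5.714e+05 Pa.
Q = V·A = 5.34·9.852e-05 = 0.0005261 m³/s.
Pumping power P = QΔP = 0.0005261·5.714e+05 = 300.6 W = 301 W.

P ≈ 301 W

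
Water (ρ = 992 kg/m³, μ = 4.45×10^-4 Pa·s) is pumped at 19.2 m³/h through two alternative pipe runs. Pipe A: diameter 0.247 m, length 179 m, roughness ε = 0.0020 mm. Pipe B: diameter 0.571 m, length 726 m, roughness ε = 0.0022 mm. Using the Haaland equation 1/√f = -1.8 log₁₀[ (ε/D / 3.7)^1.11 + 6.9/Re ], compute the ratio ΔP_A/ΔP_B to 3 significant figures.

ΔP_A/ΔP_B ≈ 13.4

Pipe A: V = Q/A = 0.005333/0.04792 = 0.1113 m/s; Re = 6.129e+04; ε/D = 8.1e-06; Haaland → f = 0.01982; ΔP_A = f(L/D)(ρV²/2) = 88.25 Pa.
Pipe B: V = Q/A = 0.005333/0.2561 = 0.02083 m/s; Re = 2.651e+04; ε/D = 3.85e-06; Haaland → f = 0.02403; ΔP_B = f(L/D)(ρV²/2) = 6.572 Pa.
ΔP_A/ΔP_B = 88.25/6.572 = 13.4.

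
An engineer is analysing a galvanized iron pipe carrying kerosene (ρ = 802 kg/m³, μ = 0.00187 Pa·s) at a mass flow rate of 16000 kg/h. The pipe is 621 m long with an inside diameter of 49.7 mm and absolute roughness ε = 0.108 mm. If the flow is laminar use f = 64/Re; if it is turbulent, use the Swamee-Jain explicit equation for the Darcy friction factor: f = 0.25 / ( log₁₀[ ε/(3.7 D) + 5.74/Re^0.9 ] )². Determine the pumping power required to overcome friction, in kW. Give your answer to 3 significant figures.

P ≈ 6.05 kW

ṁ = 16000 kg/h = 16000/3600 = 4.444 kg/s.
A = πD²/4 = π(0.0497)²/4 = 0.00194 m²; mean velocity V = ṁ/(ρA) = 4.444/(802 · 0.00194) = 2.857 m/s.
Reynolds number Re = ρVD/μ = 802 · 2.857 · 0.0497 / 0.00187 = 6.089e+04.
Re > 4000 → turbulent. Relative roughness ε/D = 0.000108/0.0497 = 0.00217. Swamee-Jain: f = 0.25/(log₁₀[0.00217/3.7 + 5.74/6.089e+04^0.9])² = 0.25/(log₁₀[0.000587 + 0.000284])² = 0.25/(-3.06)² = 0.0267.
Darcy-Weisbach: ΔP = f(L/D)(ρV²/2) = 0.0267·(621/0.0497)·(802·2.857²/2) = 0.0267·1.249e+04·3272 = 1.092e+06 Pa.
Q = ṁ/ρ = 4.444/802 = 0.005542 m³/s.
Pumping power P = QΔP = 0.005542·1.092e+06 = 6049 W = 6.05 kW.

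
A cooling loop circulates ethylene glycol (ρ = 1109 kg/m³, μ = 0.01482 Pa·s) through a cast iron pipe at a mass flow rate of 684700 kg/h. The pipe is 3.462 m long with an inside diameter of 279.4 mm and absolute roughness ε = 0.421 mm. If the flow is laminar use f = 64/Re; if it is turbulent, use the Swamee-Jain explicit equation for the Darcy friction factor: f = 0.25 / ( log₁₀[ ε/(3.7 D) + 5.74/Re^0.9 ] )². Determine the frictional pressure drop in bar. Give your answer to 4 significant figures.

ΔP ≈ 0.01351 bar

ṁ = 684700 kg/h = 684700/3600 = 190.2 kg/s.
A = πD²/4 = π(0.2794)²/4 = 0.06131 m²; mean velocity V = ṁ/(ρA) = 190.2/(1109 · 0.06131) = 2.797 m/s.
Reynolds number Re = ρVD/μ = 1109 · 2.797 · 0.2794 / 0.0148 = 5.848e+04.
Re > 4000 → turbulent. Relative roughness ε/D = 0.000421/0.2794 = 0.00151. Swamee-Jain: f = 0.25/(log₁₀[0.00151/3.7 + 5.74/5.848e+04^0.9])² = 0.25/(log₁₀[0.000407 + 0.000294])² = 0.25/(-3.154)² = 0.02513.
Darcy-Weisbach: ΔP = f(L/D)(ρV²/2) = 0.02513·(3.462/0.2794)·(1109·2.797²/2) = 0.02513·12.39·4339 = 1351 Pa.
ΔP = 1351 Pa = 0.01351 bar.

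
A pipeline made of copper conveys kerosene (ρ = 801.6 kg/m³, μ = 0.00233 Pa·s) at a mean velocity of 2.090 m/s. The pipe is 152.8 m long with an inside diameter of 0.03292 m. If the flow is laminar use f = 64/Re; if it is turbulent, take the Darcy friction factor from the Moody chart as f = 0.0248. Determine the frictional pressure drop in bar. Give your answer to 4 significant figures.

ΔP ≈ 2.015 bar

Reynolds number Re = ρVD/μ = 801.6 · 2.09 · 0.03292 / 0.00233 = 2.367e+04.
Re > 4000 → turbulent; use the Moody-chart value f = 0.0248.
Darcy-Weisbach: ΔP = f(L/D)(ρV²/2) = 0.0248·(152.8/0.03292)·(801.6·2.09²/2) = 0.0248·4642·1751 = 2.015e+05 Pa.
ΔP = 2.015e+05 Pa = 2.015 bar.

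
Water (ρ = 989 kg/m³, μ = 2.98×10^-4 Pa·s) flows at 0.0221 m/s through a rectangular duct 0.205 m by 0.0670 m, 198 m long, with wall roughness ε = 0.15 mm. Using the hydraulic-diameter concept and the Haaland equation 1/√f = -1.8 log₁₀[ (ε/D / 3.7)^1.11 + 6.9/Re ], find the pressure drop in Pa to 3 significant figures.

ΔP ≈ 16.7 Pa

Hydraulic diameter D_h = 4A/P = 4·(0.205·0.067)/(2·(0.205+0.067)) = 0.05494/0.544 = 0.101 m.
Re = ρVD_h/μ = 989·0.0221·0.101/0.000298 = 7407.
ε/D_h = 0.00015/0.101 = 0.00149; Haaland gives 1/√f = -1.8 log₁₀[0.00017+0.000932] = 5.325, so f = 0.03527.
ΔP = f(L/D_h)(ρV²/2) = 0.03527·198/0.101·0.2415 = 16.7 Pa.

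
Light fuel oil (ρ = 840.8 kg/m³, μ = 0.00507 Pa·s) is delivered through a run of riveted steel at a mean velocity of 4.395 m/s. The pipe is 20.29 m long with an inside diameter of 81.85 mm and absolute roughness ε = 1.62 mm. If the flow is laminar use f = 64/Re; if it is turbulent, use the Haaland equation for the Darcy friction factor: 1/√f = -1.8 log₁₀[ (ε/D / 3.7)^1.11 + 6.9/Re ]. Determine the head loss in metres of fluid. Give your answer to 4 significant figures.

Reynolds number Re = ρVD/μ = 840.8 · 4.395 · 0.08185 / 0.00507 = 5.966e+04.
Re > 4000 → turbulent. Relative roughness ε/D = 0.00162/0.08185 = 0.0198. Haaland: 1/√f = -1.8 log₁₀[(0.0198/3.7)^1.11 + 6.9/5.966e+04] = -1.8 log₁₀[0.00301 + 0.000116] = 4.509, so f = 0.04918.
Darcy-Weisbach: ΔP = f(L/D)(ρV²/2) = 0.04918·(20.29/0.08185)·(840.8·4.395²/2) = 0.04918·247.9·8120 = 9.899e+04 Pa.
Head loss h_f = ΔP/(ρg) = 9.899e+04/(840.8·9.81) = 12.00 m.

h_f ≈ 12.00 m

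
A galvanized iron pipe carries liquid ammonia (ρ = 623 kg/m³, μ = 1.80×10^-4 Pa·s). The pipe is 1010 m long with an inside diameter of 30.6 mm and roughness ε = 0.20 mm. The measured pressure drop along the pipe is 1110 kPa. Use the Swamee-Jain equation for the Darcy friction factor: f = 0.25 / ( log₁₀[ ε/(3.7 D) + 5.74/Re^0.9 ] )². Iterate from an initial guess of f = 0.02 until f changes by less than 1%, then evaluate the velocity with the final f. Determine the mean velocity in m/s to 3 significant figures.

Rearranging Darcy-Weisbach: V = √(2·ΔP·D/(f·L·ρ)). With ε/D = 0.0002/0.0306 = 0.00654, iterate starting from f = 0.02:
  f = 0.02 → V = √(2·1.11e+06·0.0306/(0.02·1010·623)) = 2.323 m/s; Re = ρVD/μ = 2.461e+05; f → 0.03346
  f = 0.03346 → V = 1.796 m/s; Re = 1.902e+05; f → 0.03358
Converged (Δf/f < 1%). With the final f = 0.03358: V = √(2·1.11e+06·0.0306/(0.03358·1010·623)) = 1.793 m/s.

V ≈ 1.79 m/s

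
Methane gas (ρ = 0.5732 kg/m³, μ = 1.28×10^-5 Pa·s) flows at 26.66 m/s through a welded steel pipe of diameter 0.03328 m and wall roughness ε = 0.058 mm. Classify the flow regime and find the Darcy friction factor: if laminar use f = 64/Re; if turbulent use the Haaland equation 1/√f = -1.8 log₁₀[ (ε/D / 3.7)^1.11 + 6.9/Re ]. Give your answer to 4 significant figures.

f ≈ 0.02632

Re = ρVD/μ = 0.5732·26.66·0.03328/1.28e-05 = 3.973e+04.
Re > 4000 → turbulent. ε/D = 5.8e-05/0.03328 = 0.00174; Haaland: 1/√f = -1.8 log₁₀[0.000203 + 0.000174] = 6.164, so f = 0.02632.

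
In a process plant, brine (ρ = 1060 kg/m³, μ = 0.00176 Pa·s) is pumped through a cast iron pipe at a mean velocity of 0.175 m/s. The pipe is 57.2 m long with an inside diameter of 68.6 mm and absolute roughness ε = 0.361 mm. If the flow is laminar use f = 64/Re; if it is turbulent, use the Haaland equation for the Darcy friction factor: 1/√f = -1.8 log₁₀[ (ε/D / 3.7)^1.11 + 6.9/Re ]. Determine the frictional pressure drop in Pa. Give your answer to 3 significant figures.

Reynolds number Re = ρVD/μ = 1060 · 0.175 · 0.0686 / 0.00176 = 7230.
Re > 4000 → turbulent. Relative roughness ε/D = 0.000361/0.0686 = 0.00526. Haaland: 1/√f = -1.8 log₁₀[(0.00526/3.7)^1.11 + 6.9/7230] = -1.8 log₁₀[0.000692 + 0.000954] = 5.01, so f = 0.03983.
Darcy-Weisbach: ΔP = f(L/D)(ρV²/2) = 0.03983·(57.2/0.0686)·(1060·0.175²/2) = 0.03983·833.8·16.23 = 539.1 Pa.

ΔP ≈ 539 Pa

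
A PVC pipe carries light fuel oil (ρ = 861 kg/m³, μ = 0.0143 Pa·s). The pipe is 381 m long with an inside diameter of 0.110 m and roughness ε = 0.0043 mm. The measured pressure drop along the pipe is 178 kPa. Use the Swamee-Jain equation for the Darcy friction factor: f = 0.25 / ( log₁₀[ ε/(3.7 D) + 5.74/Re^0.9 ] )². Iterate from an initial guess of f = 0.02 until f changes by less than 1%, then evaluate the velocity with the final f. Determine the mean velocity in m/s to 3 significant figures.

Rearranging Darcy-Weisbach: V = √(2·ΔP·D/(f·L·ρ)). With ε/D = 4.3e-06/0.11 = 3.91e-05, iterate starting from f = 0.02:
  f = 0.02 → V = √(2·1.78e+05·0.11/(0.02·381·861)) = 2.443 m/s; Re = ρVD/μ = 1.618e+04; f → 0.02733
  f = 0.02733 → V = 2.09 m/s; Re = 1.384e+04; f → 0.02846
  f = 0.02846 → V = 2.048 m/s; Re = 1.356e+04; f → 0.02861
Converged (Δf/f < 1%). With the final f = 0.02861: V = √(2·1.78e+05·0.11/(0.02861·381·861)) = 2.043 m/s.

V ≈ 2.04 m/s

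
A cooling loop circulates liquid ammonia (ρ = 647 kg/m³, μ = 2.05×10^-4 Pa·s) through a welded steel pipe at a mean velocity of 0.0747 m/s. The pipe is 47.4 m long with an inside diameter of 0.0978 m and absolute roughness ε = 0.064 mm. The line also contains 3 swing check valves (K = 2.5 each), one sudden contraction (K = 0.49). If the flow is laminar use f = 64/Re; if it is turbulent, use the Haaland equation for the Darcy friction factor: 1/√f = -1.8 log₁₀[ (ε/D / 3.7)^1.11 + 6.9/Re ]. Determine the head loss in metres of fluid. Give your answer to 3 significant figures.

Reynolds number Re = ρVD/μ = 647 · 0.0747 · 0.0978 / 0.000205 = 2.306e+04.
Re > 4000 → turbulent. Relative roughness ε/D = 6.4e-05/0.0978 = 0.000654. Haaland: 1/√f = -1.8 log₁₀[(0.000654/3.7)^1.11 + 6.9/2.306e+04] = -1.8 log₁₀[6.84e-05 + 0.000299] = 6.182, so f = 0.02616.
Total minor-loss coefficient ΣK = 3·2.5 + 1·0.49 = 7.99.
ΔP = [f·L/D + ΣK]·(ρV²/2) = [0.02616·47.4/0.0978 + 7.99]·(647·0.0747²/2) = [12.68 + 7.99]·1.805 = 37.31 Pa.
Head loss h_f = ΔP/(ρg) = 37.31/(647·9.81) = 0.00588 m.

h_f ≈ 0.00588 m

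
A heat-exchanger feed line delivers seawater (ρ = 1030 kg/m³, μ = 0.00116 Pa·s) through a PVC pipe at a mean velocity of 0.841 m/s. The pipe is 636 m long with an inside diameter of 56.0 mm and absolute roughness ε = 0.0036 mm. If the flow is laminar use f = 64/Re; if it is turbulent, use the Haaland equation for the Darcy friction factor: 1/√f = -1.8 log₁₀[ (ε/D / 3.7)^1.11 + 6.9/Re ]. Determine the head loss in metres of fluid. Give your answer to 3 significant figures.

Reynolds number Re = ρVD/μ = 1030 · 0.841 · 0.056 / 0.00116 = 4.182e+04.
Re > 4000 → turbulent. Relative roughness ε/D = 3.6e-06/0.056 = 6.43e-05. Haaland: 1/√f = -1.8 log₁₀[(6.43e-05/3.7)^1.11 + 6.9/4.182e+04] = -1.8 log₁₀[5.2e-06 + 0.000165] = 6.784, so f = 0.02173.
Darcy-Weisbach: ΔP = f(L/D)(ρV²/2) = 0.02173·(636/0.056)·(1030·0.841²/2) = 0.02173·1.136e+04·364.2 = 8.988e+04 Pa.
Head loss h_f = ΔP/(ρg) = 8.988e+04/(1030·9.81) = 8.90 m.

h_f ≈ 8.90 m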